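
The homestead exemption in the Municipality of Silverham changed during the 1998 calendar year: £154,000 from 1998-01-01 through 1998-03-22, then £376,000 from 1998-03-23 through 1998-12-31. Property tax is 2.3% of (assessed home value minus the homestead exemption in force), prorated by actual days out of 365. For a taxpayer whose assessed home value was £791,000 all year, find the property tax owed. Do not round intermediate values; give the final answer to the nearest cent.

1998-01-01 to 1998-03-22: 81 days, exemption £154,000 → (£791,000 − £154,000) × 2.3% × 81/365 = £3,251.3178
1998-03-23 to 1998-12-31: 284 days, exemption £376,000 → (£791,000 − £376,000) × 2.3% × 284/365 = £7,426.7945
Total = £10,678.1123

£10,678.11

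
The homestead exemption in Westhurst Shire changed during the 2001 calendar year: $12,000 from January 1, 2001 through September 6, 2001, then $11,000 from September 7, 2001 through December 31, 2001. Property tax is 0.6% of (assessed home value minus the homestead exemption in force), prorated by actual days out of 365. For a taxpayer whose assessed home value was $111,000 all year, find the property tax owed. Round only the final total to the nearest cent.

$595.91

January 1 – September 6, 2001: 249 days, exemption $12,000 → ($111,000 − $12,000) × 0.6% × 249/365 = $405.2219
September 7 – December 31, 2001: 116 days, exemption $11,000 → ($111,000 − $11,000) × 0.6% × 116/365 = $190.6849
Total = $595.9068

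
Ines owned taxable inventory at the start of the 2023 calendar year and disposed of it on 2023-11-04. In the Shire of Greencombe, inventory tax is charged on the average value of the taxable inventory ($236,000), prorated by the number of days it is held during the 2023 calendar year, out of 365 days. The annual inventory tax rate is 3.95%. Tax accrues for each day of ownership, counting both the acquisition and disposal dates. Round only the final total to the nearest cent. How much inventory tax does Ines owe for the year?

Days held (2023-01-01 to 2023-11-04): 308 out of 365
Tax = $236,000 × 3.95% × 308/365 = $7,866.2356

$7,866.24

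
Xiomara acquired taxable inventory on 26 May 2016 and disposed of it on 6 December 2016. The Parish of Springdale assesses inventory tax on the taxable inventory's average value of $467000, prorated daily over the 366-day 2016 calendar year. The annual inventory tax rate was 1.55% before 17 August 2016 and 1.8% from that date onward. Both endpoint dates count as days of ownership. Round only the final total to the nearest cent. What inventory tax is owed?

$4213.85

26 May – 16 August 2016: 83 days at 1.55% → $467000 × 1.55% × 83/366 = $1641.5178
17 August – 6 December 2016: 112 days at 1.8% → $467000 × 1.8% × 112/366 = $2572.3279
Total = $4213.8456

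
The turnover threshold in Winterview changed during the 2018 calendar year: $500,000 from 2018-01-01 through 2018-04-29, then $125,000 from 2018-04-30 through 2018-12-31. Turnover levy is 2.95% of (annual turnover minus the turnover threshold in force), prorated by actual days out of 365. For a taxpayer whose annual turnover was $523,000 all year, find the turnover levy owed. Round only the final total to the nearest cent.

2018-01-01 to 2018-04-29: 119 days, exemption $500,000 → ($523,000 − $500,000) × 2.95% × 119/365 = $221.2096
2018-04-30 to 2018-12-31: 246 days, exemption $125,000 → ($523,000 − $125,000) × 2.95% × 246/365 = $7,913.1123
Total = $8,134.3219

$8,134.32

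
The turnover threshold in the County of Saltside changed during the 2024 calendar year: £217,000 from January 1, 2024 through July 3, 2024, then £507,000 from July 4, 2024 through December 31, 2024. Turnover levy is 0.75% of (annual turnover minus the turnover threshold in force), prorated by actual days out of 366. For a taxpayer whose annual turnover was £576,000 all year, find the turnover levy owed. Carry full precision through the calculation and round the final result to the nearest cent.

January 1 – July 3, 2024: 185 days, exemption £217,000 → (£576,000 − £217,000) × 0.75% × 185/366 = £1,360.9631
July 4 – December 31, 2024: 181 days, exemption £507,000 → (£576,000 − £507,000) × 0.75% × 181/366 = £255.9221
Total = £1,616.8852

£1,616.89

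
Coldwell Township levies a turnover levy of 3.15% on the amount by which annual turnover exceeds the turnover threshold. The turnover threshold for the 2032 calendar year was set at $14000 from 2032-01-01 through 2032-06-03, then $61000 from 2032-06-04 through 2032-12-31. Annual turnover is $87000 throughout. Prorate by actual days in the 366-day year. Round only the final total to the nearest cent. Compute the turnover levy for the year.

$1445.99

2032-01-01 to 2032-06-03: 155 days, exemption $14000 → ($87000 − $14000) × 3.15% × 155/366 = $973.8320
2032-06-04 to 2032-12-31: 211 days, exemption $61000 → ($87000 − $61000) × 3.15% × 211/366 = $472.1557
Total = $1445.9877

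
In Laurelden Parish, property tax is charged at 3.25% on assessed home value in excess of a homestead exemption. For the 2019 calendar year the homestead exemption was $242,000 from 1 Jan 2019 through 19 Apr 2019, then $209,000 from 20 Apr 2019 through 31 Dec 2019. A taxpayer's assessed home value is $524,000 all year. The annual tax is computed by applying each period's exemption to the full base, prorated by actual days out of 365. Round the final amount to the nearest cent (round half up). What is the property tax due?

1 Jan – 19 Apr 2019: 109 days, exemption $242,000 → ($524,000 − $242,000) × 3.25% × 109/365 = $2,736.9452
20 Apr – 31 Dec 2019: 256 days, exemption $209,000 → ($524,000 − $209,000) × 3.25% × 256/365 = $7,180.2740
Total = $9,917.2192

$9,917.22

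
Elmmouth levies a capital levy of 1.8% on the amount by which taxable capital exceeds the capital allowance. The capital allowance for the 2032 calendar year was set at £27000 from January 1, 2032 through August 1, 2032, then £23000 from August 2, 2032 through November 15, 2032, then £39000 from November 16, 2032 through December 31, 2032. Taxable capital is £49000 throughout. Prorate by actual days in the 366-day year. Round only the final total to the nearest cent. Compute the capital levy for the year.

January 1 – August 1, 2032: 214 days, exemption £27000 → (£49000 − £27000) × 1.8% × 214/366 = £231.5410
August 2 – November 15, 2032: 106 days, exemption £23000 → (£49000 − £23000) × 1.8% × 106/366 = £135.5410
November 16 – December 31, 2032: 46 days, exemption £39000 → (£49000 − £39000) × 1.8% × 46/366 = £22.6230
Total = £389.7049

£389.70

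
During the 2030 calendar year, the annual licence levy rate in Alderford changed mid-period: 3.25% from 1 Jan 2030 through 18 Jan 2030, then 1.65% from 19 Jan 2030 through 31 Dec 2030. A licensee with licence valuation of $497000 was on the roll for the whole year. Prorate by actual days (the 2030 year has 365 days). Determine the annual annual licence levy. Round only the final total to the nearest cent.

$8592.65

1 Jan – 18 Jan 2030: 18 days at 3.25% → $497000 × 3.25% × 18/365 = $796.5616
19 Jan – 31 Dec 2030: 347 days at 1.65% → $497000 × 1.65% × 347/365 = $7796.0918
Total = $8592.6534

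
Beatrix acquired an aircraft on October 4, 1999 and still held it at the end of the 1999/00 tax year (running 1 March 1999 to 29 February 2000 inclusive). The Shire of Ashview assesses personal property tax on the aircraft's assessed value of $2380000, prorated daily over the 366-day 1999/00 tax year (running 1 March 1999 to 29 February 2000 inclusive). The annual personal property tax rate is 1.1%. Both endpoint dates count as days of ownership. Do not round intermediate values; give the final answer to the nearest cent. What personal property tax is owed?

Days held (October 4, 1999 – February 29, 2000): 149 out of 366
Tax = $2380000 × 1.1% × 149/366 = $10657.9781

$10657.98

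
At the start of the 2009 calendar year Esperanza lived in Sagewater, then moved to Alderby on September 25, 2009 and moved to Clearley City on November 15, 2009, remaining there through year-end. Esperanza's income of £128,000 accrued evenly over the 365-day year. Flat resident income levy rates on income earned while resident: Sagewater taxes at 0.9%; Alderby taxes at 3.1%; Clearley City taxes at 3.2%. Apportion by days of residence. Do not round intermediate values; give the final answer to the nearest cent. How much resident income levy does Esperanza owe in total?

£1,924.56

Sagewater, January 1 – September 24, 2009: 267 days → £128,000 × 0.9% × 267/365 = £842.6959
Alderby, September 25 – November 14, 2009: 51 days → £128,000 × 3.1% × 51/365 = £554.4329
Clearley City, November 15 – December 31, 2009: 47 days → £128,000 × 3.2% × 47/365 = £527.4301
Total = £1,924.5589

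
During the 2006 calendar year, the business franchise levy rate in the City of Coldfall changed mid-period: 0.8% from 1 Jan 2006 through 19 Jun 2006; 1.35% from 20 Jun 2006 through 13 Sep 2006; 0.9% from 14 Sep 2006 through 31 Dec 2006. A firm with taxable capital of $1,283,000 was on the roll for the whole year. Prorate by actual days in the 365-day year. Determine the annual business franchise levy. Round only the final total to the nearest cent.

1 Jan – 19 Jun 2006: 170 days at 0.8% → $1,283,000 × 0.8% × 170/365 = $4,780.4932
20 Jun – 13 Sep 2006: 86 days at 1.35% → $1,283,000 × 1.35% × 86/365 = $4,080.9945
14 Sep – 31 Dec 2006: 109 days at 0.9% → $1,283,000 × 0.9% × 109/365 = $3,448.2822
Total = $12,309.7699

$12,309.77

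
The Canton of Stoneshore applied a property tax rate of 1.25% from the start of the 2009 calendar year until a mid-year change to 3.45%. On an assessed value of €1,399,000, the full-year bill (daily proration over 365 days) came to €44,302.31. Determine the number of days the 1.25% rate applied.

47 days

Let d = days at the first rate; then 365 − d days at the second rate.
€1,399,000 × [1.25%·d + 3.45%·(365−d)] / 365 = €44,302.31
Solving gives d = 47, so the new rate took effect on 17 February 2009.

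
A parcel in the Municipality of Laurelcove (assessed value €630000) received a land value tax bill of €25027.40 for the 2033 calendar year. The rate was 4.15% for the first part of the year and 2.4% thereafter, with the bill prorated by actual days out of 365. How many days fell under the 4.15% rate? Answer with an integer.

Let d = days at the first rate; then 365 − d days at the second rate.
€630000 × [4.15%·d + 2.4%·(365−d)] / 365 = €25027.40
Solving gives d = 328, so the new rate took effect on November 25, 2033.

328 days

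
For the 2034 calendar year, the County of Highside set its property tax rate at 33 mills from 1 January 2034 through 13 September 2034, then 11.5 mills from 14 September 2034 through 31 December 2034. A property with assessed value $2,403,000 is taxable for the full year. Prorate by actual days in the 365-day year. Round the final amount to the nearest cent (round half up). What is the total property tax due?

1 January – 13 September 2034: 256 days at 33 mills → $2,403,000 × 3.3% × 256/365 = $55,617.9288
14 September – 31 December 2034: 109 days at 11.5 mills → $2,403,000 × 1.15% × 109/365 = $8,252.4945
Total = $63,870.4233

$63,870.42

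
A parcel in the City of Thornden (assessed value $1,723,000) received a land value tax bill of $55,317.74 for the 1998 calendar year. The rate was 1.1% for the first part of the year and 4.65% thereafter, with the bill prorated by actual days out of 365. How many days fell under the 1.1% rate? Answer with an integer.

148 days

Let d = days at the first rate; then 365 − d days at the second rate.
$1,723,000 × [1.1%·d + 4.65%·(365−d)] / 365 = $55,317.74
Solving gives d = 148, so the new rate took effect on 29 May 1998.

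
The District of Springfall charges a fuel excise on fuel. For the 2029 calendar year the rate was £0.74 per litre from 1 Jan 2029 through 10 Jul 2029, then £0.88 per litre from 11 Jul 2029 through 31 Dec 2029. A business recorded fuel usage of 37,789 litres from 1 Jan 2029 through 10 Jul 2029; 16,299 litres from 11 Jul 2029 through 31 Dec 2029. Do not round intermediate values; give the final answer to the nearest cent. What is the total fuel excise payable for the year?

£42,306.98

1 Jan – 10 Jul 2029: 37,789 litres at £0.74/litre → £27,963.86
11 Jul – 31 Dec 2029: 16,299 litres at £0.88/litre → £14,343.12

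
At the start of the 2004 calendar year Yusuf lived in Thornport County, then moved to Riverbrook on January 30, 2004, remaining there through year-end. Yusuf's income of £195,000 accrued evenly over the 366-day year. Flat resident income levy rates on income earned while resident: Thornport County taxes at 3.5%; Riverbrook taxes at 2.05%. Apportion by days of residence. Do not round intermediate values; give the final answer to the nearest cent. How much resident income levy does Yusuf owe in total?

£4,221.54

Thornport County, January 1 – January 29, 2004: 29 days → £195,000 × 3.5% × 29/366 = £540.7787
Riverbrook, January 30 – December 31, 2004: 337 days → £195,000 × 2.05% × 337/366 = £3,680.7582
Total = £4,221.5369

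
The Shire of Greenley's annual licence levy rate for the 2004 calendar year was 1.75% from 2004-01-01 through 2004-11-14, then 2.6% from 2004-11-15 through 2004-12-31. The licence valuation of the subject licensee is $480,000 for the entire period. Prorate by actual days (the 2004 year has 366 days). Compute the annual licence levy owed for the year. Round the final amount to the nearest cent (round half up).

2004-01-01 to 2004-11-14: 319 days at 1.75% → $480,000 × 1.75% × 319/366 = $7,321.3115
2004-11-15 to 2004-12-31: 47 days at 2.6% → $480,000 × 2.6% × 47/366 = $1,602.6230
Total = $8,923.9344

$8,923.93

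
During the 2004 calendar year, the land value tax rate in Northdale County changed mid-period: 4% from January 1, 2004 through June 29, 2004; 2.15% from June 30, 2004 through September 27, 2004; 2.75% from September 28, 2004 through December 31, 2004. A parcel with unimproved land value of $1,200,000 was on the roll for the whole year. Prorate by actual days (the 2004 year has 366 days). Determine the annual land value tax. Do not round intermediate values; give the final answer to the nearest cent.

$38,647.54

January 1 – June 29, 2004: 181 days at 4% → $1,200,000 × 4% × 181/366 = $23,737.7049
June 30 – September 27, 2004: 90 days at 2.15% → $1,200,000 × 2.15% × 90/366 = $6,344.2623
September 28 – December 31, 2004: 95 days at 2.75% → $1,200,000 × 2.75% × 95/366 = $8,565.5738
Total = $38,647.5410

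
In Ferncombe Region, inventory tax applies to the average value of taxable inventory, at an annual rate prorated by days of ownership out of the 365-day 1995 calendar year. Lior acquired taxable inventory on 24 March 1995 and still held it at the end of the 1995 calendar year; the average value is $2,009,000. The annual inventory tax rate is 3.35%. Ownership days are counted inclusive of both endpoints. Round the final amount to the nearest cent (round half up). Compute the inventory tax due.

Days held (24 March – 31 December 1995): 283 out of 365
Tax = $2,009,000 × 3.35% × 283/365 = $52,181.7110

$52,181.71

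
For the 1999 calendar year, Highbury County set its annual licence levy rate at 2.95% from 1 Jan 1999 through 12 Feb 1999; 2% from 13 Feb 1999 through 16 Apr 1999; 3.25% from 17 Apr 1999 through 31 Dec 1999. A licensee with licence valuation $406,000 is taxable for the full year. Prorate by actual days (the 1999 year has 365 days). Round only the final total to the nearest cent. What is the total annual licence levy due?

$12,175.55

1 Jan – 12 Feb 1999: 43 days at 2.95% → $406,000 × 2.95% × 43/365 = $1,410.9890
13 Feb – 16 Apr 1999: 63 days at 2% → $406,000 × 2% × 63/365 = $1,401.5342
17 Apr – 31 Dec 1999: 259 days at 3.25% → $406,000 × 3.25% × 259/365 = $9,363.0274
Total = $12,175.5507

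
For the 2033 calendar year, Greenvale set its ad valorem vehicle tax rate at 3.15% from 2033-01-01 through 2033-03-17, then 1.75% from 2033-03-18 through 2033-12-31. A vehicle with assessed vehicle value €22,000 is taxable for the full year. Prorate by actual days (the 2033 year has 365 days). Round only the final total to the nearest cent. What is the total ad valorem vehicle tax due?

€449.13

2033-01-01 to 2033-03-17: 76 days at 3.15% → €22,000 × 3.15% × 76/365 = €144.2959
2033-03-18 to 2033-12-31: 289 days at 1.75% → €22,000 × 1.75% × 289/365 = €304.8356
Total = €449.1315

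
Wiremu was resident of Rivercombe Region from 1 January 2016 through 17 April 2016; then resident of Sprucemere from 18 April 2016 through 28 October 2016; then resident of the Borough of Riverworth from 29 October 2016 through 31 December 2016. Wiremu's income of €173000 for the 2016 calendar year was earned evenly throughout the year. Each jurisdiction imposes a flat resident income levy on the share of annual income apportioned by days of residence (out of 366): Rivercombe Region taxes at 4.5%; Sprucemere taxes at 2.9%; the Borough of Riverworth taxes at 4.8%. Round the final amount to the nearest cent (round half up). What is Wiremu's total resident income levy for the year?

Rivercombe Region, 1 January – 17 April 2016: 108 days → €173000 × 4.5% × 108/366 = €2297.2131
Sprucemere, 18 April – 28 October 2016: 194 days → €173000 × 2.9% × 194/366 = €2659.2842
The Borough of Riverworth, 29 October – 31 December 2016: 64 days → €173000 × 4.8% × 64/366 = €1452.0656
Total = €6408.5628

€6408.56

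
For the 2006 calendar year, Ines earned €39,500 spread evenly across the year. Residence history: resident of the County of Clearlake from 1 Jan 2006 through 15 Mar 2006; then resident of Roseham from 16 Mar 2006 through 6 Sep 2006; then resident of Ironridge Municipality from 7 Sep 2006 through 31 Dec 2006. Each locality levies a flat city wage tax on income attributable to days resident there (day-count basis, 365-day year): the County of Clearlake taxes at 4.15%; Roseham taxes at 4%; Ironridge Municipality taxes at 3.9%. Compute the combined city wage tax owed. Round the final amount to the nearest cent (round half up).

The County of Clearlake, 1 Jan – 15 Mar 2006: 74 days → €39,500 × 4.15% × 74/365 = €332.3411
Roseham, 16 Mar – 6 Sep 2006: 175 days → €39,500 × 4% × 175/365 = €757.5342
Ironridge Municipality, 7 Sep – 31 Dec 2006: 116 days → €39,500 × 3.9% × 116/365 = €489.5836
Total = €1,579.4589

€1,579.46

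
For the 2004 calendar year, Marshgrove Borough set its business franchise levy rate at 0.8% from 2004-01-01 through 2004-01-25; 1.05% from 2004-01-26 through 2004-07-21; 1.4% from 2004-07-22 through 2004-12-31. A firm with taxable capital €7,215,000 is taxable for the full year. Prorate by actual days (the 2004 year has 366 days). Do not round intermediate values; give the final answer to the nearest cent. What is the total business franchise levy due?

2004-01-01 to 2004-01-25: 25 days at 0.8% → €7,215,000 × 0.8% × 25/366 = €3,942.6230
2004-01-26 to 2004-07-21: 178 days at 1.05% → €7,215,000 × 1.05% × 178/366 = €36,843.8115
2004-07-22 to 2004-12-31: 163 days at 1.4% → €7,215,000 × 1.4% × 163/366 = €44,985.3279
Total = €85,771.7623

€85,771.76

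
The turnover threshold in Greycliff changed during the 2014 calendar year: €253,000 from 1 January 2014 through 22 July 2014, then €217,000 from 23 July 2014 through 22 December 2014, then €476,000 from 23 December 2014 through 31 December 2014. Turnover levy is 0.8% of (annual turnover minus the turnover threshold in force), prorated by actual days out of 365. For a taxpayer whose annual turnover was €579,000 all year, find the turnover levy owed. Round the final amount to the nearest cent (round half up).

1 January – 22 July 2014: 203 days, exemption €253,000 → (€579,000 − €253,000) × 0.8% × 203/365 = €1,450.4767
23 July – 22 December 2014: 153 days, exemption €217,000 → (€579,000 − €217,000) × 0.8% × 153/365 = €1,213.9397
23 December – 31 December 2014: 9 days, exemption €476,000 → (€579,000 − €476,000) × 0.8% × 9/365 = €20.3178
Total = €2,684.7342

€2,684.73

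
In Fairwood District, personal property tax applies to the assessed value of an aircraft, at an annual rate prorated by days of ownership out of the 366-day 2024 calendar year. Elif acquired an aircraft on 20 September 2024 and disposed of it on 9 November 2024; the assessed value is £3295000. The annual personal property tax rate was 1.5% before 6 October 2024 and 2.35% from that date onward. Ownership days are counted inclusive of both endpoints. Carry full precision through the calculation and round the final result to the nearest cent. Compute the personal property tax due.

20 September – 5 October 2024: 16 days at 1.5% → £3295000 × 1.5% × 16/366 = £2160.6557
6 October – 9 November 2024: 35 days at 2.35% → £3295000 × 2.35% × 35/366 = £7404.7473
Total = £9565.4030

£9565.40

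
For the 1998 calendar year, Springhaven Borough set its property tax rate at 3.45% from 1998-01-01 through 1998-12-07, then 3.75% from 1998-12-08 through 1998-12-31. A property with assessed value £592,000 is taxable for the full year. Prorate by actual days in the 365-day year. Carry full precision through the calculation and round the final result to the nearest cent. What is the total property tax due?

£20,540.78

1998-01-01 to 1998-12-07: 341 days at 3.45% → £592,000 × 3.45% × 341/365 = £19,081.0521
1998-12-08 to 1998-12-31: 24 days at 3.75% → £592,000 × 3.75% × 24/365 = £1,459.7260
Total = £20,540.7781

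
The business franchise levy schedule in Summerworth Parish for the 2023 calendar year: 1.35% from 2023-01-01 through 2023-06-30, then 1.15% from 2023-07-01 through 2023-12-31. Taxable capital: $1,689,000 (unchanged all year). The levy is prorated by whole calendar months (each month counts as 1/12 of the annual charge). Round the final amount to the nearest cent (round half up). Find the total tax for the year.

$21,112.50

2023-01-01 to 2023-06-30: 6 months at 1.35% → $1,689,000 × 1.35% × 6/12 = $11,400.7500
2023-07-01 to 2023-12-31: 6 months at 1.15% → $1,689,000 × 1.15% × 6/12 = $9,711.7500
Total = $21,112.5000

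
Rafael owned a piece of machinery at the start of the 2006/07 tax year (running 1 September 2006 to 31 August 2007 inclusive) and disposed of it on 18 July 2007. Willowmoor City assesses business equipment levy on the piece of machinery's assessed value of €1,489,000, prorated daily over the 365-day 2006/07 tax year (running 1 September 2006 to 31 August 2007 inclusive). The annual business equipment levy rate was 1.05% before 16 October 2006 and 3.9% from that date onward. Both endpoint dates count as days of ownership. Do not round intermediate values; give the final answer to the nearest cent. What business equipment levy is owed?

€45,838.76

1 September – 15 October 2006: 45 days at 1.05% → €1,489,000 × 1.05% × 45/365 = €1,927.5411
16 October 2006 – 18 July 2007: 276 days at 3.9% → €1,489,000 × 3.9% × 276/365 = €43,911.2219
Total = €45,838.7630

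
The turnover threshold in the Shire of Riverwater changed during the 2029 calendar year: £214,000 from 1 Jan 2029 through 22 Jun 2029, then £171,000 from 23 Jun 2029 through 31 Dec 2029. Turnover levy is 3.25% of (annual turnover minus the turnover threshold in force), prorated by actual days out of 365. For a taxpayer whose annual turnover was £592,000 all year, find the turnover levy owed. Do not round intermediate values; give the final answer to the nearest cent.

1 Jan – 22 Jun 2029: 173 days, exemption £214,000 → (£592,000 − £214,000) × 3.25% × 173/365 = £5,822.7534
23 Jun – 31 Dec 2029: 192 days, exemption £171,000 → (£592,000 − £171,000) × 3.25% × 192/365 = £7,197.3699
Total = £13,020.1233

£13,020.12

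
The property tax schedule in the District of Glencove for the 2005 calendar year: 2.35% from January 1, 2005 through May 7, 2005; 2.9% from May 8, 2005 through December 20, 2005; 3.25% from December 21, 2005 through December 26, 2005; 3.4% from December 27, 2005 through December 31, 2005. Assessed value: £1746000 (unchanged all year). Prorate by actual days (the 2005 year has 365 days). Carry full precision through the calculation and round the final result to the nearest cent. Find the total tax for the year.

£47512.73

January 1 – May 7, 2005: 127 days at 2.35% → £1746000 × 2.35% × 127/365 = £14276.5397
May 8 – December 20, 2005: 227 days at 2.9% → £1746000 × 2.9% × 227/365 = £31490.1863
December 21 – December 26, 2005: 6 days at 3.25% → £1746000 × 3.25% × 6/365 = £932.7945
December 27 – December 31, 2005: 5 days at 3.4% → £1746000 × 3.4% × 5/365 = £813.2055
Total = £47512.7260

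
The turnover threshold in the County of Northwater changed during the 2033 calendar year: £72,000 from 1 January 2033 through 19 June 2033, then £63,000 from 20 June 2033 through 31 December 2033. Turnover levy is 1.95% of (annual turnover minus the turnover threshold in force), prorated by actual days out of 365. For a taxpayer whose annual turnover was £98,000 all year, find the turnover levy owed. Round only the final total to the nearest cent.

1 January – 19 June 2033: 170 days, exemption £72,000 → (£98,000 − £72,000) × 1.95% × 170/365 = £236.1370
20 June – 31 December 2033: 195 days, exemption £63,000 → (£98,000 − £63,000) × 1.95% × 195/365 = £364.6233
Total = £600.7603

£600.76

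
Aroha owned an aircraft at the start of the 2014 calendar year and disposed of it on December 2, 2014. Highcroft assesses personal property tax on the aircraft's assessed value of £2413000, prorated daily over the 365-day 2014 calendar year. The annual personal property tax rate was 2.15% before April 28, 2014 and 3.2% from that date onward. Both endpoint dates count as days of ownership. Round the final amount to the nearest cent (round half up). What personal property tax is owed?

£62959.47

January 1 – April 27, 2014: 117 days at 2.15% → £2413000 × 2.15% × 117/365 = £16629.8671
April 28 – December 2, 2014: 219 days at 3.2% → £2413000 × 3.2% × 219/365 = £46329.6000
Total = £62959.4671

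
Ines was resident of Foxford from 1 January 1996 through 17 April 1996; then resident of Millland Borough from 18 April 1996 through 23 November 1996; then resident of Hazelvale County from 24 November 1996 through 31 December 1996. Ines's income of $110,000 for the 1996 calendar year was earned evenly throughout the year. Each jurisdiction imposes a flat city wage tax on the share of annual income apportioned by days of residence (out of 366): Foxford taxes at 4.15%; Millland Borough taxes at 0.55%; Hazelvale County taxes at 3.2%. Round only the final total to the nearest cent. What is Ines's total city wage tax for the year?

Foxford, 1 January – 17 April 1996: 108 days → $110,000 × 4.15% × 108/366 = $1,347.0492
Millland Borough, 18 April – 23 November 1996: 220 days → $110,000 × 0.55% × 220/366 = $363.6612
Hazelvale County, 24 November – 31 December 1996: 38 days → $110,000 × 3.2% × 38/366 = $365.4645
Total = $2,076.1749

$2,076.17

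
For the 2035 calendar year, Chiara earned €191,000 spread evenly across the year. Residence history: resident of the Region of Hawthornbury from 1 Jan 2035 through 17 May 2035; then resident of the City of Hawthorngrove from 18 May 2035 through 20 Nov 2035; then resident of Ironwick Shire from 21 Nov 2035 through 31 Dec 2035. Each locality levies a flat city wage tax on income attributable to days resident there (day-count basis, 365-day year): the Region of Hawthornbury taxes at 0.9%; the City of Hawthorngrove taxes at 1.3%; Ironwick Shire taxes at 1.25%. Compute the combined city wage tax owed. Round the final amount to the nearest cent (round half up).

The Region of Hawthornbury, 1 Jan – 17 May 2035: 137 days → €191,000 × 0.9% × 137/365 = €645.2137
The City of Hawthorngrove, 18 May – 20 Nov 2035: 187 days → €191,000 × 1.3% × 187/365 = €1,272.1123
Ironwick Shire, 21 Nov – 31 Dec 2035: 41 days → €191,000 × 1.25% × 41/365 = €268.1849
Total = €2,185.5110

€2,185.51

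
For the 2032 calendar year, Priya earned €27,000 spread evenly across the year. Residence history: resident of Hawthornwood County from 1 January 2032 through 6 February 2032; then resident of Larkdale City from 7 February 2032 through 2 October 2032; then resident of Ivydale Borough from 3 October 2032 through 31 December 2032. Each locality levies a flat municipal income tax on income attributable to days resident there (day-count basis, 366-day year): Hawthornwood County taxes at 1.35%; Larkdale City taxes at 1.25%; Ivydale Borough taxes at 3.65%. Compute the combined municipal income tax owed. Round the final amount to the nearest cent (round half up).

€499.57

Hawthornwood County, 1 January – 6 February 2032: 37 days → €27,000 × 1.35% × 37/366 = €36.8484
Larkdale City, 7 February – 2 October 2032: 239 days → €27,000 × 1.25% × 239/366 = €220.3893
Ivydale Borough, 3 October – 31 December 2032: 90 days → €27,000 × 3.65% × 90/366 = €242.3361
Total = €499.5738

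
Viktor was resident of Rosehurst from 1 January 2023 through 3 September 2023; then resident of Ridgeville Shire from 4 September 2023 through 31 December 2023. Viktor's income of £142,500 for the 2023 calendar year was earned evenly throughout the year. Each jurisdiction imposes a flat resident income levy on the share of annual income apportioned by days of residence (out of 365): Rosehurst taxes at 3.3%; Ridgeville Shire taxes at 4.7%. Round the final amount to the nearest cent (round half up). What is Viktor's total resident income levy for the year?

£5,352.92

Rosehurst, 1 January – 3 September 2023: 246 days → £142,500 × 3.3% × 246/365 = £3,169.3562
Ridgeville Shire, 4 September – 31 December 2023: 119 days → £142,500 × 4.7% × 119/365 = £2,183.5685
Total = £5,352.9247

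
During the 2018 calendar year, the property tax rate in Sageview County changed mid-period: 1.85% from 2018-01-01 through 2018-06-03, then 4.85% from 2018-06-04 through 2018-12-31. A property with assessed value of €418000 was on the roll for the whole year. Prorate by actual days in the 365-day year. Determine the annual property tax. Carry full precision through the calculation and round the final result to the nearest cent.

€14982.15

2018-01-01 to 2018-06-03: 154 days at 1.85% → €418000 × 1.85% × 154/365 = €3262.6904
2018-06-04 to 2018-12-31: 211 days at 4.85% → €418000 × 4.85% × 211/365 = €11719.4603
Total = €14982.1507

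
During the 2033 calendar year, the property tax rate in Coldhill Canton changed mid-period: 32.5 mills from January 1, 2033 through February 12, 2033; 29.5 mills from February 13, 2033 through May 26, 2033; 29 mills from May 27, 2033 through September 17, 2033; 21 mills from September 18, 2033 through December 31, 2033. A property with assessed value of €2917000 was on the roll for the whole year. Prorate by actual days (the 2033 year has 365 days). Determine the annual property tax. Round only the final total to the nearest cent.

January 1 – February 12, 2033: 43 days at 32.5 mills → €2917000 × 3.25% × 43/365 = €11168.5137
February 13 – May 26, 2033: 103 days at 29.5 mills → €2917000 × 2.95% × 103/365 = €24283.0260
May 27 – September 17, 2033: 114 days at 29 mills → €2917000 × 2.9% × 114/365 = €26420.8274
September 18 – December 31, 2033: 105 days at 21 mills → €2917000 × 2.1% × 105/365 = €17621.8767
Total = €79494.2438

€79494.24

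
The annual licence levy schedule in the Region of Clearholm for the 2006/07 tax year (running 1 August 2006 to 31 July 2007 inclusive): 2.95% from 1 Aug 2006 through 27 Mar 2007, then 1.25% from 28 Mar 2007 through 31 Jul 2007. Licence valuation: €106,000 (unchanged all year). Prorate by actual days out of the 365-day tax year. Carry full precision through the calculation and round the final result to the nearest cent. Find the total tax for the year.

€2,504.94

1 Aug 2006 – 27 Mar 2007: 239 days at 2.95% → €106,000 × 2.95% × 239/365 = €2,047.5425
28 Mar – 31 Jul 2007: 126 days at 1.25% → €106,000 × 1.25% × 126/365 = €457.3973
Total = €2,504.9397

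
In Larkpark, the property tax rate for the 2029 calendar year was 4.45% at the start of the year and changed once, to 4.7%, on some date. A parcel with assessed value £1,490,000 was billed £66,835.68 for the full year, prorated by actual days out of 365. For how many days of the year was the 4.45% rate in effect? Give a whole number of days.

Let d = days at the first rate; then 365 − d days at the second rate.
£1,490,000 × [4.45%·d + 4.7%·(365−d)] / 365 = £66,835.68
Solving gives d = 313, so the new rate took effect on November 10, 2029.

313 days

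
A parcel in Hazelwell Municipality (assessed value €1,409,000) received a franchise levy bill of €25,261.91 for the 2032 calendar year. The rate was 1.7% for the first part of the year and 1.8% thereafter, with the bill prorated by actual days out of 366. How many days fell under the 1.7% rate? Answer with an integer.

Let d = days at the first rate; then 366 − d days at the second rate.
€1,409,000 × [1.7%·d + 1.8%·(366−d)] / 366 = €25,261.91
Solving gives d = 26, so the new rate took effect on January 27, 2032.

26 days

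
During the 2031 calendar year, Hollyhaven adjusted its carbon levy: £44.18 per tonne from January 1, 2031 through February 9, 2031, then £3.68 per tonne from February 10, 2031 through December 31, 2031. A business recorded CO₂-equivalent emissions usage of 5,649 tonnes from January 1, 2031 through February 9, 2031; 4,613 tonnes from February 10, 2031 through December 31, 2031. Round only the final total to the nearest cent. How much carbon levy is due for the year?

£266548.66

January 1 – February 9, 2031: 5,649 tonnes at £44.18/tonne → £249572.82
February 10 – December 31, 2031: 4,613 tonnes at £3.68/tonne → £16975.84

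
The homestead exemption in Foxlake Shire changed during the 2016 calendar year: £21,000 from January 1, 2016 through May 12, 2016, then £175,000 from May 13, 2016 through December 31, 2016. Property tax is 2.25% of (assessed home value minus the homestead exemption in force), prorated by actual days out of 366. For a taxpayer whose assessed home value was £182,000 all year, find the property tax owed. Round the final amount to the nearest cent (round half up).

January 1 – May 12, 2016: 133 days, exemption £21,000 → (£182,000 − £21,000) × 2.25% × 133/366 = £1,316.3730
May 13 – December 31, 2016: 233 days, exemption £175,000 → (£182,000 − £175,000) × 2.25% × 233/366 = £100.2664
Total = £1,416.6393

£1,416.64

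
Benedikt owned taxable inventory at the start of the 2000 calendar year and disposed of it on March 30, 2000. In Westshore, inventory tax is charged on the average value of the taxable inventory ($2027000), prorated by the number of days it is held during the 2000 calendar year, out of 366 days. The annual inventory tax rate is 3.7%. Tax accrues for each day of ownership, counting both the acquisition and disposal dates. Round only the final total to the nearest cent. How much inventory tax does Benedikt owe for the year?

Days held (January 1 – March 30, 2000): 90 out of 366
Tax = $2027000 × 3.7% × 90/366 = $18442.3770

$18442.38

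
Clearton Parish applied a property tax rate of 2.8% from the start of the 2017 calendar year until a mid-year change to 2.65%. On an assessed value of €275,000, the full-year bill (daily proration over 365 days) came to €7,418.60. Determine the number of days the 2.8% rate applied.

116 days

Let d = days at the first rate; then 365 − d days at the second rate.
€275,000 × [2.8%·d + 2.65%·(365−d)] / 365 = €7,418.60
Solving gives d = 116, so the new rate took effect on April 27, 2017.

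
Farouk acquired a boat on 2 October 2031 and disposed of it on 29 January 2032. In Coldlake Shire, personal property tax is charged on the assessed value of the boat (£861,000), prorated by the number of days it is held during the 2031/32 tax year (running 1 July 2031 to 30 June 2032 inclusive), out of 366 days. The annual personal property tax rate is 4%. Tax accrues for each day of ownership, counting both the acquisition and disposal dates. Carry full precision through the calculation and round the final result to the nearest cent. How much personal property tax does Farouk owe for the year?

£11,291.80

Days held (2 October 2031 – 29 January 2032): 120 out of 366
Tax = £861,000 × 4% × 120/366 = £11,291.8033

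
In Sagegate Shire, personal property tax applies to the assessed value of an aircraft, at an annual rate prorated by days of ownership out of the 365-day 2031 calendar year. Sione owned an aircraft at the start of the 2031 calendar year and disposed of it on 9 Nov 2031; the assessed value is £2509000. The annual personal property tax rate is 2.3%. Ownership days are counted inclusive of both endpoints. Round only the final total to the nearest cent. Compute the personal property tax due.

Days held (1 Jan – 9 Nov 2031): 313 out of 365
Tax = £2509000 × 2.3% × 313/365 = £49485.7288

£49485.73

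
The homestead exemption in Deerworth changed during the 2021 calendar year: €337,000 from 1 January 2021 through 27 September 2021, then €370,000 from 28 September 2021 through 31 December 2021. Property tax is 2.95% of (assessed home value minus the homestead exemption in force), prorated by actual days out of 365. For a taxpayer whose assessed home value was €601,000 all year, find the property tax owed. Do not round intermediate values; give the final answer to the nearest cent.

1 January – 27 September 2021: 270 days, exemption €337,000 → (€601,000 − €337,000) × 2.95% × 270/365 = €5,760.9863
28 September – 31 December 2021: 95 days, exemption €370,000 → (€601,000 − €370,000) × 2.95% × 95/365 = €1,773.6370
Total = €7,534.6233

€7,534.62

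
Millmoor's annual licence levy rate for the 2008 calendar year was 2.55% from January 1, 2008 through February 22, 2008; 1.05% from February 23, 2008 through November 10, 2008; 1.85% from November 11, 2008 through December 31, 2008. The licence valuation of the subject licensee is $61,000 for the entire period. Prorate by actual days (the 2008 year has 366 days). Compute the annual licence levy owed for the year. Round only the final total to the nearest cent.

$841.00

January 1 – February 22, 2008: 53 days at 2.55% → $61,000 × 2.55% × 53/366 = $225.2500
February 23 – November 10, 2008: 262 days at 1.05% → $61,000 × 1.05% × 262/366 = $458.5000
November 11 – December 31, 2008: 51 days at 1.85% → $61,000 × 1.85% × 51/366 = $157.2500
Total = $841.0000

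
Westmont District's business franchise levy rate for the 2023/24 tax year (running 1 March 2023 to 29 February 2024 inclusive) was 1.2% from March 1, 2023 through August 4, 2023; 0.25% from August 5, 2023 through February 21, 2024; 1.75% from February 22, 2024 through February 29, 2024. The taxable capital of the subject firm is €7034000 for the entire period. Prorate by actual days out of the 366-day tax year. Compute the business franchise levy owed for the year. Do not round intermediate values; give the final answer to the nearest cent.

€48555.74

March 1 – August 4, 2023: 157 days at 1.2% → €7034000 × 1.2% × 157/366 = €36207.8033
August 5, 2023 – February 21, 2024: 201 days at 0.25% → €7034000 × 0.25% × 201/366 = €9657.3361
February 22 – February 29, 2024: 8 days at 1.75% → €7034000 × 1.75% × 8/366 = €2690.6011
Total = €48555.7404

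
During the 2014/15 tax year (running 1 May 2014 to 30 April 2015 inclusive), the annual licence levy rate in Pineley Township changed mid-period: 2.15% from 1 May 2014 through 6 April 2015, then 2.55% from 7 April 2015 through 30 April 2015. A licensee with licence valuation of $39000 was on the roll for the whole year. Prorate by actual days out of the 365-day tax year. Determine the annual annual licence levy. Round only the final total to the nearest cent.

$848.76

1 May 2014 – 6 April 2015: 341 days at 2.15% → $39000 × 2.15% × 341/365 = $783.3658
7 April – 30 April 2015: 24 days at 2.55% → $39000 × 2.55% × 24/365 = $65.3918
Total = $848.7575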